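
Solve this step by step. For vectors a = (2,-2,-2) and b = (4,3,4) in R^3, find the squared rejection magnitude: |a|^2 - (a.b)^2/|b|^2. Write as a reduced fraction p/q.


|a|^2 = 2^2 + (-2)^2 + (-2)^2 = 12
|b|^2 = 4^2 + 3^2 + 4^2 = 41
a . b = 2*4 + (-2)*3 + (-2)*4 = -6
(a.b)^2 = (-6)^2 = 36
|rej|^2 = 12 - 36/41
= (492 - 36)/41
= 456/41
In lowest terms: 456/41


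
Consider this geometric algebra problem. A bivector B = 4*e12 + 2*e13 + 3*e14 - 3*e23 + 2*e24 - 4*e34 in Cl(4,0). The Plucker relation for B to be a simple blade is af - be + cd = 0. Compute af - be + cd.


Plucker relation: af - be + cd
a*f = 4*(-4) = -16
b*e = 2*2 = 4
c*d = 3*(-3) = -9
af - be + cd = -16 - 4 + (-9)
= -29


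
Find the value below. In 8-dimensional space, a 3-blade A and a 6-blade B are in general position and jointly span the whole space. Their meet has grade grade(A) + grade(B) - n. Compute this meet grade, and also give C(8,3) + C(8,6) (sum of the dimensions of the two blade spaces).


Meet grade = grade(A) + grade(B) - n
= 3 + 6 - 8 = 1
C(8,3) = 56
C(8,6) = 28
dim_A + dim_B = 56 + 28 = 84


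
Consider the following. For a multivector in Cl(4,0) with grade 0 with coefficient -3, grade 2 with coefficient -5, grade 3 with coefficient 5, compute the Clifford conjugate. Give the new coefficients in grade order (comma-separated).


Clifford conjugate sign for grade k: (-1)^(k(k+1)/2)
Grade 0: (-1)^(0*1/2) = (-1)^0 = 1, coeff -3 -> -3
Grade 2: (-1)^(2*3/2) = (-1)^3 = -1, coeff -5 -> 5
Grade 3: (-1)^(3*4/2) = (-1)^6 = 1, coeff 5 -> 5
Conjugated coefficients: -3, 5, 5


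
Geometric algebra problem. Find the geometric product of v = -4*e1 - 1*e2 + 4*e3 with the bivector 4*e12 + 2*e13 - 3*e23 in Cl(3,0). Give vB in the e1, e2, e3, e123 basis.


vB has grade-1 (vector) and grade-3 (trivector) parts: vB = (v _| B) + (v ^ B).
Vector part <vB>_1:
  e1: -v2*b12 - v3*b13 = -(-1)*(4) - (4)*(2) = -4
  e2: v1*b12 - v3*b23 = (-4)*(4) - (4)*(-3) = -4
  e3: v1*b13 + v2*b23 = (-4)*(2) + (-1)*(-3) = -5
Trivector part <vB>_3:
  e123: v1*b23 - v2*b13 + v3*b12 = (-4)*(-3) - (-1)*(2) + (4)*(4) = 30
vB = -4*e1 - 4*e2 - 5*e3 + 30*e123


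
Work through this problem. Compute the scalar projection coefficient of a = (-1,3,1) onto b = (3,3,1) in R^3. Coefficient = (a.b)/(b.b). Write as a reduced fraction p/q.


Projection coefficient = (a . b) / (b . b)
a . b = (-1)*3 + 3*3 + 1*1
= -3 + 9 + 1 = 7
b . b = 3^2 + 3^2 + 1^2
= 9 + 9 + 1 = 19
Coefficient = 7/19
In lowest terms: 7/19


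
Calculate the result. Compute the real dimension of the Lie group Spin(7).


Spin(n) double-covers SO(n); both have Lie algebra so(n) of dimension n(n-1)/2.
n = 7
n(n-1) = 7 * 6 = 42
dim Spin(7) = 42/2 = 21


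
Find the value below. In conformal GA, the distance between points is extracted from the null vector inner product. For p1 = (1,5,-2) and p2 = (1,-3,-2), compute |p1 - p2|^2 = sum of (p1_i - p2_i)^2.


p1 - p2 = (0, 8, 0)
|p1 - p2|^2 = 0^2 + 8^2 + 0^2
= 0 + 64 + 0
= 64


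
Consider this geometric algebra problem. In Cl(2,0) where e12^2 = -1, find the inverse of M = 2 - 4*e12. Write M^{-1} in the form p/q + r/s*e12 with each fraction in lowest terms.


M = 2 - 4*e12, where e12^2 = -1.
Since M commutes with its reverse ~M = a - b*e12, M * ~M = a^2 - b^2*e12^2 = a^2 + b^2.
So M^{-1} = ~M / (a^2 + b^2) = (a - b*e12)/(a^2 + b^2).
a^2 + b^2 = 4 + 16 = 20
Scalar part = 2/20 = 1/10
Bivector coeff = 4/20 = 1/5
M^{-1} = 1/10 + 1/5*e12


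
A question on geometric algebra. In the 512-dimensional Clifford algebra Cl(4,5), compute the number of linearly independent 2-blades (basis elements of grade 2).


Number of grade-k basis blades in Cl(p,q) with n = p + q is C(n, k).
n = 4 + 5 = 9
C(9, 2) = 9! / (2! * 7!)
= 362880 / (2 * 5040)
= 36


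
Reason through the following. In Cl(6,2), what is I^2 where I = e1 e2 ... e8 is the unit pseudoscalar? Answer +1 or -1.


The pseudoscalar I = e1...e_n (product of all n generators) of Cl(p,q) satisfies I^2 = (-1)^(q + n(n-1)/2).
p = 6, q = 2, n = p + q = 8
n(n-1)/2 = 8 * 7 / 2 = 28
Exponent = q + n(n-1)/2 = 2 + 28 = 30
I^2 = (-1)^30 = +1


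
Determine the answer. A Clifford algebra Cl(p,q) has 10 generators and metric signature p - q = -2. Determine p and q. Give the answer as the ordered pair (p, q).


We need p + q = 10 and p - q = -2.
Adding: 2p = 10 + (-2) = 8, so p = 4.
Then q = 10 - 4 = 6.
(p, q) = (4, 6)


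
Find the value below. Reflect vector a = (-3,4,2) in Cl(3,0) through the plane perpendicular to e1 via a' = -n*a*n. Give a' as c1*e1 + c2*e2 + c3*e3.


Reflection formula: a' = -n*a*n, with n = e1 (unit vector, n^2 = 1).
For reflection through hyperplane perp to e1:
The component along e1 flips sign, others stay.
a = (-3, 4, 2)
a' = (3, 4, 2)
a' = 3*e1 + 4*e2 + 2*e3


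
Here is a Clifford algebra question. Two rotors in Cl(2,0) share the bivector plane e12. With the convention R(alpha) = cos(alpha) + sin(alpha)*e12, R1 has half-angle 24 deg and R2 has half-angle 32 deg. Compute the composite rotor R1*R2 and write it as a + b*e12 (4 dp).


Same-plane rotors commute and their half-angles add:
R1*R2 = cos(a1 + a2) + sin(a1 + a2)*e12.
a1 + a2 = 24 + 32 = 56 deg
cos(56 deg) = 0.5592
sin(56 deg) = 0.8290
R1*R2 = 0.5592 + 0.8290*e12


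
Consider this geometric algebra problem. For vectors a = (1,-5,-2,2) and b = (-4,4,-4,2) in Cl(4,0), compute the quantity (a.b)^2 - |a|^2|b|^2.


a . b = 1*(-4) + (-5)*4 + (-2)*(-4) + 2*2
= -4 + (-20) + 8 + 4 = -12
|a|^2 = 1^2 + (-5)^2 + (-2)^2 + 2^2 = 34
|b|^2 = (-4)^2 + 4^2 + (-4)^2 + 2^2 = 52
(a.b)^2 = (-12)^2 = 144
|a|^2 * |b|^2 = 34 * 52 = 1768
Result = 144 - 1768 = -1624


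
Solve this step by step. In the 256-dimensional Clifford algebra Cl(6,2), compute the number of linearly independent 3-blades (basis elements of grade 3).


Number of grade-k basis blades in Cl(p,q) with n = p + q is C(n, k).
n = 6 + 2 = 8
C(8, 3) = 8! / (3! * 5!)
= 40320 / (6 * 120)
= 56


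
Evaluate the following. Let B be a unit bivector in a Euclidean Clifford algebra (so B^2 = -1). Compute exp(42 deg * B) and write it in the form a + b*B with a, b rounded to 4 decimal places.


For a unit bivector B with B^2 = -1, the exponential series gives
e^(theta*B) = cos(theta) + sin(theta)*B (the GA analogue of Euler's formula).
theta = 42 degrees = 0.733038 rad
cos(42 deg) = 0.7431
sin(42 deg) = 0.6691
exp(theta*B) = 0.7431 + 0.6691*B


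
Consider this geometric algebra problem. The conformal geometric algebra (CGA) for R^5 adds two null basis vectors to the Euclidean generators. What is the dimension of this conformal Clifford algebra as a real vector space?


The conformal model of R^5 uses Cl(6,1): the 5 Euclidean generators plus two extra orthogonal generators e+ (e+^2 = +1) and e- (e-^2 = -1), from which the null vectors e0, einf are built.
Number of generators m = 5 + 2 = 7.
dim Cl(p,q) = 2^m = 2^7 = 128


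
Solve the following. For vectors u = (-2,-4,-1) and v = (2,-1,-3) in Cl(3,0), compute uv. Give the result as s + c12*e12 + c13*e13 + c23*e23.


In Cl(3,0): e_i^2 = 1, e_ie_j = -e_je_i for i != j.
Scalar part = u . v = (-2)*2 + (-4)*(-1) + (-1)*(-3)
= -4 + 4 + 3 = 3
e12 coeff = (-2)*(-1) - (-4)*2 = 2 - (-8) = 10
e13 coeff = (-2)*(-3) - (-1)*2 = 6 - (-2) = 8
e23 coeff = (-4)*(-3) - (-1)*(-1) = 12 - 1 = 11
uv = 3 + 10*e12 + 8*e13 + 11*e23


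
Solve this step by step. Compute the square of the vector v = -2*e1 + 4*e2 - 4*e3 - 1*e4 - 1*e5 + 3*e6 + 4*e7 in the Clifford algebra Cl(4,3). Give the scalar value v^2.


v^2 = sum of c_i^2 * e_i^2
Positive signature terms (e_i^2 = +1): (-2)^2 + 4^2 + (-4)^2 + (-1)^2 = 37
Negative signature terms (e_j^2 = -1): (-1)^2 + 3^2 + 4^2 = 26
v^2 = 37 - 26 = 11


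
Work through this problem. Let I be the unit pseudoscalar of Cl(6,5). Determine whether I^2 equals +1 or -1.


The pseudoscalar I = e1...e_n (product of all n generators) of Cl(p,q) satisfies I^2 = (-1)^(q + n(n-1)/2).
p = 6, q = 5, n = p + q = 11
n(n-1)/2 = 11 * 10 / 2 = 55
Exponent = q + n(n-1)/2 = 5 + 55 = 60
I^2 = (-1)^60 = +1


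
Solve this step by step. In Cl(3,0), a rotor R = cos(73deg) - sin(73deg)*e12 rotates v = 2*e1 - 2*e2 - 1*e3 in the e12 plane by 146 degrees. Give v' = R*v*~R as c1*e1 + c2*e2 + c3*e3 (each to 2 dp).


Rotor R = cos(73deg) - sin(73deg)*e12
Rotation angle theta = 2 * 73 = 146 degrees in the e12 plane (e1 -> e2).
The component perpendicular to the plane (e3) is invariant: v'_3 = v3 = -1.00
cos(146deg) = -0.8290, sin(146deg) = 0.5592
v'_1 = v1*cos(theta) - v2*sin(theta) = 2*(-0.8290) - (-2)*0.5592 = -0.54
v'_2 = v1*sin(theta) + v2*cos(theta) = 2*0.5592 + (-2)*(-0.8290) = 2.78
v' = -0.54*e1 + 2.78*e2 - 1.00*e3


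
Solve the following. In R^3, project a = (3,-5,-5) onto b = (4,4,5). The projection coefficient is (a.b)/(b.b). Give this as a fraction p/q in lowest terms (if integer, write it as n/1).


Projection coefficient = (a . b) / (b . b)
a . b = 3*4 + (-5)*4 + (-5)*5
= 12 + (-20) + (-25) = -33
b . b = 4^2 + 4^2 + 5^2
= 16 + 16 + 25 = 57
Coefficient = -33/57
In lowest terms: -11/19


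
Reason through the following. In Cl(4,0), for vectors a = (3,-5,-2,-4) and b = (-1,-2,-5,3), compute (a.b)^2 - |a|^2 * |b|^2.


a . b = 3*(-1) + (-5)*(-2) + (-2)*(-5) + (-4)*3
= -3 + 10 + 10 + (-12) = 5
|a|^2 = 3^2 + (-5)^2 + (-2)^2 + (-4)^2 = 54
|b|^2 = (-1)^2 + (-2)^2 + (-5)^2 + 3^2 = 39
(a.b)^2 = 5^2 = 25
|a|^2 * |b|^2 = 54 * 39 = 2106
Result = 25 - 2106 = -2081


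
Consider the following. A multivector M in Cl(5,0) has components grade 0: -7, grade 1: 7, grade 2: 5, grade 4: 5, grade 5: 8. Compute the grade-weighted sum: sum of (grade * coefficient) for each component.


Grade-weighted sum = sum of grade_k * coefficient_k
0*(-7) = 0
1*7 = 7
2*5 = 10
4*5 = 20
5*8 = 40
Total = 0 + 7 + 10 + 20 + 40 = 77


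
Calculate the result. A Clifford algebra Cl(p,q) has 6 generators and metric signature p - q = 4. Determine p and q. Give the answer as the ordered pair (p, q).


We need p + q = 6 and p - q = 4.
Adding: 2p = 6 + 4 = 10, so p = 5.
Then q = 6 - 5 = 1.
(p, q) = (5, 1)


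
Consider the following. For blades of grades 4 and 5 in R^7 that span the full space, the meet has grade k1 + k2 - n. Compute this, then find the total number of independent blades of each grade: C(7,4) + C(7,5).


Meet grade = grade(A) + grade(B) - n
= 4 + 5 - 7 = 2
C(7,4) = 35
C(7,5) = 21
dim_A + dim_B = 35 + 21 = 56


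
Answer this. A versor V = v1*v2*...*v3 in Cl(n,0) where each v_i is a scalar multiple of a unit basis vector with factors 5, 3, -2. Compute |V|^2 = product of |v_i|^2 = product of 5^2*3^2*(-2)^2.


Each vector v_i has |v_i|^2 = s_i^2
Squared scales: 5^2 = 25, 3^2 = 9, (-2)^2 = 4
|V|^2 = 25 * 9 * 4
= 900


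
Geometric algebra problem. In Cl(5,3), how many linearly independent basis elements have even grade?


Even subalgebra dimension = 2^(n-1)
n = 5 + 3 = 8
2^(8 - 1) = 2^7 = 128
Verification: sum of C(8,k) for even k = 1 + 28 + 70 + 28 + 1 = 128
Result = 128


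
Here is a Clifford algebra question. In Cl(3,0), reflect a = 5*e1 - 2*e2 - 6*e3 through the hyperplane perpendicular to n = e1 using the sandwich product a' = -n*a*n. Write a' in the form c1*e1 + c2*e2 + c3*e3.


Reflection formula: a' = -n*a*n, with n = e1 (unit vector, n^2 = 1).
For reflection through hyperplane perp to e1:
The component along e1 flips sign, others stay.
a = (5, -2, -6)
a' = (-5, -2, -6)
a' = -5*e1 - 2*e2 - 6*e3


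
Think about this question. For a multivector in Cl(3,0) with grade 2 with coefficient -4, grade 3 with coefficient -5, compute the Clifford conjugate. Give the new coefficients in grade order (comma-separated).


Clifford conjugate sign for grade k: (-1)^(k(k+1)/2)
Grade 2: (-1)^(2*3/2) = (-1)^3 = -1, coeff -4 -> 4
Grade 3: (-1)^(3*4/2) = (-1)^6 = 1, coeff -5 -> -5
Conjugated coefficients: 4, -5


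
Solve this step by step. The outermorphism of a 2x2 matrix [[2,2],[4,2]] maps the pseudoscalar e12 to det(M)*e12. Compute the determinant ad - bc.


The outermorphism of a linear map f sends e1^e2 to f(e1)^f(e2).
f(e1) = 2*e1 + 4*e2
f(e2) = 2*e1 + 2*e2
f(e1) ^ f(e2) = (2*e1 + 4*e2) ^ (2*e1 + 2*e2)
= 2*2*e12 + 4*2*e21
= (4 - 8)*e12
= -4*e12
Coefficient = -4


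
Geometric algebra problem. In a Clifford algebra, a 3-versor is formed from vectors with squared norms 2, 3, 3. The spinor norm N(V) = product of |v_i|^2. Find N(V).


Spinor norm N(V) = |v1|^2 * |v2|^2 * ... * |v3|^2
= 2 * 3 * 3
Running product: 2, 6, 18
N(V) = 18


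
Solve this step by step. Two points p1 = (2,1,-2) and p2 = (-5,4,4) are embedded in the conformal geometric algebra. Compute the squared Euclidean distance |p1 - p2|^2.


p1 - p2 = (7, -3, -6)
|p1 - p2|^2 = 7^2 + (-3)^2 + (-6)^2
= 49 + 9 + 36
= 94


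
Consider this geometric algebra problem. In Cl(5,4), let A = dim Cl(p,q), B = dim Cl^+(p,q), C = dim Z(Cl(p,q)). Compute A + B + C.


n = 5 + 4 = 9
Total dim = 2^9 = 512
Even subalgebra dim = 2^8 = 256
n is odd, so center dim = 2
Sum = 512 + 256 + 2 = 770


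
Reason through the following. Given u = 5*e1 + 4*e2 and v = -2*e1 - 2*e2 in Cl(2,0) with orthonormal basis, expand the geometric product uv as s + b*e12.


Expand: (5*e1 + 4*e2)(-2*e1 - 2*e2)
= 5*(-2)*e1e1 + 5*(-2)*e1e2 + 4*(-2)*e2e1 + 4*(-2)*e2e2
Using e1^2 = e2^2 = 1, e2e1 = -e1e2:
Scalar part s = 5*(-2) + 4*(-2) = -10 + (-8) = -18
Bivector part b = 5*(-2) - 4*(-2) = -10 - (-8) = -2
uv = -18 - 2*e12


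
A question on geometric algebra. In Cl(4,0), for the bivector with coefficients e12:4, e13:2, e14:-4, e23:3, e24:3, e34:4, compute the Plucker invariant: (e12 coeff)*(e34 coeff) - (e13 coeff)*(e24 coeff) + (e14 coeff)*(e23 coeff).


Plucker relation: af - be + cd
a*f = 4*4 = 16
b*e = 2*3 = 6
c*d = (-4)*3 = -12
af - be + cd = 16 - 6 + (-12)
= -2


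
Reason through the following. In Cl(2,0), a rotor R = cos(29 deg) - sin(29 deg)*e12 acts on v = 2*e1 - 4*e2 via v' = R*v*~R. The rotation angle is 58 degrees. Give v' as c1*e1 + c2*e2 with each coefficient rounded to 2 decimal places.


Rotor R = cos(29deg) - sin(29deg)*e12
Rotation angle theta = 2 * 29 = 58 degrees
v' = R*v*~R rotates v by theta.
cos(58deg) = 0.5299, sin(58deg) = 0.8480
v'_1 = 2*cos(58deg) - (-4)*sin(58deg)
= 2*0.5299 - (-4)*0.8480
= 4.45
v'_2 = 2*sin(58deg) + (-4)*cos(58deg)
= 2*0.8480 + (-4)*0.5299
= -0.42
v' = 4.45*e1 - 0.42*e2


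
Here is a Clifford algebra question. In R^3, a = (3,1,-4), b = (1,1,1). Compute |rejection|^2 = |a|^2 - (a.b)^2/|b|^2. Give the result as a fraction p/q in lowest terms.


|a|^2 = 3^2 + 1^2 + (-4)^2 = 26
|b|^2 = 1^2 + 1^2 + 1^2 = 3
a . b = 3*1 + 1*1 + (-4)*1 = 0
(a.b)^2 = 0^2 = 0
|rej|^2 = 26 - 0/3
= (78 - 0)/3
= 78/3
In lowest terms: 26/1


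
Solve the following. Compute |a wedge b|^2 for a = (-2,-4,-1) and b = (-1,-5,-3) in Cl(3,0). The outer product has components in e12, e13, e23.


a wedge b = (a1*b2 - a2*b1)*e12 + (a1*b3 - a3*b1)*e13 + (a2*b3 - a3*b2)*e23
e12 coeff: (-2)*(-5) - (-4)*(-1) = 10 - 4 = 6
e13 coeff: (-2)*(-3) - (-1)*(-1) = 6 - 1 = 5
e23 coeff: (-4)*(-3) - (-1)*(-5) = 12 - 5 = 7
|a wedge b|^2 = 6^2 + 5^2 + 7^2
= 36 + 25 + 49
= 110


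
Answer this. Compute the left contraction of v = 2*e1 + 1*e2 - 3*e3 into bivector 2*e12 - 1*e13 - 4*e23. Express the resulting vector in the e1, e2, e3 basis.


Left contraction v _| B = <vB>_1 (grade-1 part of the geometric product vB).
Using e1_|e12 = e2, e2_|e12 = -e1, e1_|e13 = e3, e3_|e13 = -e1, e2_|e23 = e3, e3_|e23 = -e2:
e1 coeff: -v2*b12 - v3*b13 = -(1)*(2) - (-3)*(-1) = -5
e2 coeff: v1*b12 - v3*b23 = (2)*(2) - (-3)*(-4) = -8
e3 coeff: v1*b13 + v2*b23 = (2)*(-1) + (1)*(-4) = -6
v _| B = -5*e1 - 8*e2 - 6*e3


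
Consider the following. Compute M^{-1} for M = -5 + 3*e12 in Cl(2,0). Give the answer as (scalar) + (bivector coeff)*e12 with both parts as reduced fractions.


M = -5 + 3*e12, where e12^2 = -1.
Since M commutes with its reverse ~M = a - b*e12, M * ~M = a^2 - b^2*e12^2 = a^2 + b^2.
So M^{-1} = ~M / (a^2 + b^2) = (a - b*e12)/(a^2 + b^2).
a^2 + b^2 = 25 + 9 = 34
Scalar part = -5/34 = -5/34
Bivector coeff = -3/34 = -3/34
M^{-1} = -5/34 - 3/34*e12


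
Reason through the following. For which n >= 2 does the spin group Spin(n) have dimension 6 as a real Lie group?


dim Spin(n) = dim so(n) = n(n-1)/2.
Solve n(n-1)/2 = 6, i.e. n^2 - n - 12 = 0.
Discriminant = 1 + 8*6 = 49
n = (1 + sqrt(49))/2 = (1 + 7)/2 = 4


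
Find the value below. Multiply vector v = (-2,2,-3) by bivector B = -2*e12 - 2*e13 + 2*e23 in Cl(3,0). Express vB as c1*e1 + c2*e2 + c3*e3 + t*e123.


vB has grade-1 (vector) and grade-3 (trivector) parts: vB = (v _| B) + (v ^ B).
Vector part <vB>_1:
  e1: -v2*b12 - v3*b13 = -(2)*(-2) - (-3)*(-2) = -2
  e2: v1*b12 - v3*b23 = (-2)*(-2) - (-3)*(2) = 10
  e3: v1*b13 + v2*b23 = (-2)*(-2) + (2)*(2) = 8
Trivector part <vB>_3:
  e123: v1*b23 - v2*b13 + v3*b12 = (-2)*(2) - (2)*(-2) + (-3)*(-2) = 6
vB = -2*e1 + 10*e2 + 8*e3 + 6*e123


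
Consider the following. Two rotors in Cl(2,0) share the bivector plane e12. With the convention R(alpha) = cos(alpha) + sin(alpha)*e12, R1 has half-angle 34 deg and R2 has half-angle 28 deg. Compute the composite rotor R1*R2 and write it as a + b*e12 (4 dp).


Same-plane rotors commute and their half-angles add:
R1*R2 = cos(a1 + a2) + sin(a1 + a2)*e12.
a1 + a2 = 34 + 28 = 62 deg
cos(62 deg) = 0.4695
sin(62 deg) = 0.8829
R1*R2 = 0.4695 + 0.8829*e12


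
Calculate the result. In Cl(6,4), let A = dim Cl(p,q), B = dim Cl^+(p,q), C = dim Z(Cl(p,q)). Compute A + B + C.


n = 6 + 4 = 10
Total dim = 2^10 = 1024
Even subalgebra dim = 2^9 = 512
n is even, so center dim = 1
Sum = 1024 + 512 + 1 = 1537


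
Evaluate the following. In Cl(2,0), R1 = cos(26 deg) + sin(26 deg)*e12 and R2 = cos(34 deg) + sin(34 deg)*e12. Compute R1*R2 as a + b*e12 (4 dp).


Same-plane rotors commute and their half-angles add:
R1*R2 = cos(a1 + a2) + sin(a1 + a2)*e12.
a1 + a2 = 26 + 34 = 60 deg
cos(60 deg) = 0.5000
sin(60 deg) = 0.8660
R1*R2 = 0.5000 + 0.8660*e12


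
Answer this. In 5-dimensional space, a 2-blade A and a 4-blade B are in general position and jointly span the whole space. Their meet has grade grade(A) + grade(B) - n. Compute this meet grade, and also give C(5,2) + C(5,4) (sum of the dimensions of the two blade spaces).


Meet grade = grade(A) + grade(B) - n
= 2 + 4 - 5 = 1
C(5,2) = 10
C(5,4) = 5
dim_A + dim_B = 10 + 5 = 15


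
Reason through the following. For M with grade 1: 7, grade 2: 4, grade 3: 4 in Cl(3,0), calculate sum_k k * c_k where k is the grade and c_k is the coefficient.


Grade-weighted sum = sum of grade_k * coefficient_k
1*7 = 7
2*4 = 8
3*4 = 12
Total = 7 + 8 + 12 = 27


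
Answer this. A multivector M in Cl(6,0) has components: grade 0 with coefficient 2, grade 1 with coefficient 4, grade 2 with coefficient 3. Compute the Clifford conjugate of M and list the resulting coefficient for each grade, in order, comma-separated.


Clifford conjugate sign for grade k: (-1)^(k(k+1)/2)
Grade 0: (-1)^(0*1/2) = (-1)^0 = 1, coeff 2 -> 2
Grade 1: (-1)^(1*2/2) = (-1)^1 = -1, coeff 4 -> -4
Grade 2: (-1)^(2*3/2) = (-1)^3 = -1, coeff 3 -> -3
Conjugated coefficients: 2, -4, -3


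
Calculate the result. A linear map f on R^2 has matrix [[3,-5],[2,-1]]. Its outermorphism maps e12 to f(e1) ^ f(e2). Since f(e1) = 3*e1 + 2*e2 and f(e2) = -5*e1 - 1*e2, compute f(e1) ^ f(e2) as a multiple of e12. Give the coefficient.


The outermorphism of a linear map f sends e1^e2 to f(e1)^f(e2).
f(e1) = 3*e1 + 2*e2
f(e2) = -5*e1 - 1*e2
f(e1) ^ f(e2) = (3*e1 + 2*e2) ^ (-5*e1 - 1*e2)
= 3*(-1)*e12 + 2*(-5)*e21
= (-3 - (-10))*e12
= 7*e12
Coefficient = 7


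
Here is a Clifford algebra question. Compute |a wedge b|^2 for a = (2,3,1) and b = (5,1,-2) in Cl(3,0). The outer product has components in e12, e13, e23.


a wedge b = (a1*b2 - a2*b1)*e12 + (a1*b3 - a3*b1)*e13 + (a2*b3 - a3*b2)*e23
e12 coeff: 2*1 - 3*5 = 2 - 15 = -13
e13 coeff: 2*(-2) - 1*5 = -4 - 5 = -9
e23 coeff: 3*(-2) - 1*1 = -6 - 1 = -7
|a wedge b|^2 = (-13)^2 + (-9)^2 + (-7)^2
= 169 + 81 + 49
= 299


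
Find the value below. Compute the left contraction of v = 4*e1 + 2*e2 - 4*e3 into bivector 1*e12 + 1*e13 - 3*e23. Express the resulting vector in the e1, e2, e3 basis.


Left contraction v _| B = <vB>_1 (grade-1 part of the geometric product vB).
Using e1_|e12 = e2, e2_|e12 = -e1, e1_|e13 = e3, e3_|e13 = -e1, e2_|e23 = e3, e3_|e23 = -e2:
e1 coeff: -v2*b12 - v3*b13 = -(2)*(1) - (-4)*(1) = 2
e2 coeff: v1*b12 - v3*b23 = (4)*(1) - (-4)*(-3) = -8
e3 coeff: v1*b13 + v2*b23 = (4)*(1) + (2)*(-3) = -2
v _| B = 2*e1 - 8*e2 - 2*e3


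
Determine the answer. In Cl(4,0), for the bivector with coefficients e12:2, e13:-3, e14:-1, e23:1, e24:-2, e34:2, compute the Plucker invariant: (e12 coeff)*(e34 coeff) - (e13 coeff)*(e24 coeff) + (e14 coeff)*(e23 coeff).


Plucker relation: af - be + cd
a*f = 2*2 = 4
b*e = (-3)*(-2) = 6
c*d = (-1)*1 = -1
af - be + cd = 4 - 6 + (-1)
= -3


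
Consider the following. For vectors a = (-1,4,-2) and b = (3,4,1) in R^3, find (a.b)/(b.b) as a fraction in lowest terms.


Projection coefficient = (a . b) / (b . b)
a . b = (-1)*3 + 4*4 + (-2)*1
= -3 + 16 + (-2) = 11
b . b = 3^2 + 4^2 + 1^2
= 9 + 16 + 1 = 26
Coefficient = 11/26
In lowest terms: 11/26


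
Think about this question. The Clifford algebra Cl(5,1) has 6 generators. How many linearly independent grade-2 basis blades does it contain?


Number of grade-k basis blades in Cl(p,q) with n = p + q is C(n, k).
n = 5 + 1 = 6
C(6, 2) = 6! / (2! * 4!)
= 720 / (2 * 24)
= 15


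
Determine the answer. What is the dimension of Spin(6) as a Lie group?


Spin(n) double-covers SO(n); both have Lie algebra so(n) of dimension n(n-1)/2.
n = 6
n(n-1) = 6 * 5 = 30
dim Spin(6) = 30/2 = 15


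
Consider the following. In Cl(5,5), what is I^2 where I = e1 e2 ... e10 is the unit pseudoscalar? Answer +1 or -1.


The pseudoscalar I = e1...e_n (product of all n generators) of Cl(p,q) satisfies I^2 = (-1)^(q + n(n-1)/2).
p = 5, q = 5, n = p + q = 10
n(n-1)/2 = 10 * 9 / 2 = 45
Exponent = q + n(n-1)/2 = 5 + 45 = 50
I^2 = (-1)^50 = +1


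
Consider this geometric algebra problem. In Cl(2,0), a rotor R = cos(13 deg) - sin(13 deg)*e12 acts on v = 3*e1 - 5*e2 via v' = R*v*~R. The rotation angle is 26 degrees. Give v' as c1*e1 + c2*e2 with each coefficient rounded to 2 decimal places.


Rotor R = cos(13deg) - sin(13deg)*e12
Rotation angle theta = 2 * 13 = 26 degrees
v' = R*v*~R rotates v by theta.
cos(26deg) = 0.8988, sin(26deg) = 0.4384
v'_1 = 3*cos(26deg) - (-5)*sin(26deg)
= 3*0.8988 - (-5)*0.4384
= 4.89
v'_2 = 3*sin(26deg) + (-5)*cos(26deg)
= 3*0.4384 + (-5)*0.8988
= -3.18
v' = 4.89*e1 - 3.18*e2


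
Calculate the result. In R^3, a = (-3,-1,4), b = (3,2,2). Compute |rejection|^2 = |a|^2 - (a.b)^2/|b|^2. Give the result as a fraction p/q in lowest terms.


|a|^2 = (-3)^2 + (-1)^2 + 4^2 = 26
|b|^2 = 3^2 + 2^2 + 2^2 = 17
a . b = (-3)*3 + (-1)*2 + 4*2 = -3
(a.b)^2 = (-3)^2 = 9
|rej|^2 = 26 - 9/17
= (442 - 9)/17
= 433/17
In lowest terms: 433/17


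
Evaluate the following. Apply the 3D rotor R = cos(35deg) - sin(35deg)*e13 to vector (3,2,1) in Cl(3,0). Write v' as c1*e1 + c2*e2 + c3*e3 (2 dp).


Rotor R = cos(35deg) - sin(35deg)*e13
Rotation angle theta = 2 * 35 = 70 degrees in the e13 plane (e1 -> e3).
The component perpendicular to the plane (e2) is invariant: v'_2 = v2 = 2.00
cos(70deg) = 0.3420, sin(70deg) = 0.9397
v'_1 = v1*cos(theta) - v3*sin(theta) = 3*0.3420 - 1*0.9397 = 0.09
v'_3 = v1*sin(theta) + v3*cos(theta) = 3*0.9397 + 1*0.3420 = 3.16
v' = 0.09*e1 + 2.00*e2 + 3.16*e3


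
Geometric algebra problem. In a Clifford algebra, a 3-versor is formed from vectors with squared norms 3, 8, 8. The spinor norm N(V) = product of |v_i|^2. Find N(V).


Spinor norm N(V) = |v1|^2 * |v2|^2 * ... * |v3|^2
= 3 * 8 * 8
Running product: 3, 24, 192
N(V) = 192


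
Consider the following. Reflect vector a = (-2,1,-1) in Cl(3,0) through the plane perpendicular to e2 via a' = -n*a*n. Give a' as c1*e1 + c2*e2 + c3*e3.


Reflection formula: a' = -n*a*n, with n = e2 (unit vector, n^2 = 1).
For reflection through hyperplane perp to e2:
The component along e2 flips sign, others stay.
a = (-2, 1, -1)
a' = (-2, -1, -1)
a' = -2*e1 - 1*e2 - 1*e3


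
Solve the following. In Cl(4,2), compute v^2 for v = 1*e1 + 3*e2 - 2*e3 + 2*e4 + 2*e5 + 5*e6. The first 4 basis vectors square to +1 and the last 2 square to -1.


v^2 = sum of c_i^2 * e_i^2
Positive signature terms (e_i^2 = +1): 1^2 + 3^2 + (-2)^2 + 2^2 = 18
Negative signature terms (e_j^2 = -1): 2^2 + 5^2 = 29
v^2 = 18 - 29 = -11


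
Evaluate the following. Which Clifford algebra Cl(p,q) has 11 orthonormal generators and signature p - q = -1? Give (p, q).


We need p + q = 11 and p - q = -1.
Adding: 2p = 11 + (-1) = 10, so p = 5.
Then q = 11 - 5 = 6.
(p, q) = (5, 6)


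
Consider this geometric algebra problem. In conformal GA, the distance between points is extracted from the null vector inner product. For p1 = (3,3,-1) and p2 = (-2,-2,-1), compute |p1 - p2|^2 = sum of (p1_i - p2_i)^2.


p1 - p2 = (5, 5, 0)
|p1 - p2|^2 = 5^2 + 5^2 + 0^2
= 25 + 25 + 0
= 50


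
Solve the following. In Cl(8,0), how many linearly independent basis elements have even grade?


Even subalgebra dimension = 2^(n-1)
n = 8 + 0 = 8
2^(8 - 1) = 2^7 = 128
Verification: sum of C(8,k) for even k = 1 + 28 + 70 + 28 + 1 = 128
Result = 128


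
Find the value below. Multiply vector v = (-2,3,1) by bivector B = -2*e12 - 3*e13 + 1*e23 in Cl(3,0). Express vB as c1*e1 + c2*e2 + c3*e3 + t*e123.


vB has grade-1 (vector) and grade-3 (trivector) parts: vB = (v _| B) + (v ^ B).
Vector part <vB>_1:
  e1: -v2*b12 - v3*b13 = -(3)*(-2) - (1)*(-3) = 9
  e2: v1*b12 - v3*b23 = (-2)*(-2) - (1)*(1) = 3
  e3: v1*b13 + v2*b23 = (-2)*(-3) + (3)*(1) = 9
Trivector part <vB>_3:
  e123: v1*b23 - v2*b13 + v3*b12 = (-2)*(1) - (3)*(-3) + (1)*(-2) = 5
vB = 9*e1 + 3*e2 + 9*e3 + 5*e123


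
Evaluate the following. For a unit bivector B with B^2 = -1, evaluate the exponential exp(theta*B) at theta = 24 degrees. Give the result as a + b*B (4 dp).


For a unit bivector B with B^2 = -1, the exponential series gives
e^(theta*B) = cos(theta) + sin(theta)*B (the GA analogue of Euler's formula).
theta = 24 degrees = 0.418879 rad
cos(24 deg) = 0.9135
sin(24 deg) = 0.4067
exp(theta*B) = 0.9135 + 0.4067*B


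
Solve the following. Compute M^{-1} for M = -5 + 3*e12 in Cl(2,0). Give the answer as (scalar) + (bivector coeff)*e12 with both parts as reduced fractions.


M = -5 + 3*e12, where e12^2 = -1.
Since M commutes with its reverse ~M = a - b*e12, M * ~M = a^2 - b^2*e12^2 = a^2 + b^2.
So M^{-1} = ~M / (a^2 + b^2) = (a - b*e12)/(a^2 + b^2).
a^2 + b^2 = 25 + 9 = 34
Scalar part = -5/34 = -5/34
Bivector coeff = -3/34 = -3/34
M^{-1} = -5/34 - 3/34*e12


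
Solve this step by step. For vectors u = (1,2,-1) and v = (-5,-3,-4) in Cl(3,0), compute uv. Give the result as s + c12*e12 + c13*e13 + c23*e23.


In Cl(3,0): e_i^2 = 1, e_ie_j = -e_je_i for i != j.
Scalar part = u . v = 1*(-5) + 2*(-3) + (-1)*(-4)
= -5 + (-6) + 4 = -7
e12 coeff = 1*(-3) - 2*(-5) = -3 - (-10) = 7
e13 coeff = 1*(-4) - (-1)*(-5) = -4 - 5 = -9
e23 coeff = 2*(-4) - (-1)*(-3) = -8 - 3 = -11
uv = -7 + 7*e12 - 9*e13 - 11*e23


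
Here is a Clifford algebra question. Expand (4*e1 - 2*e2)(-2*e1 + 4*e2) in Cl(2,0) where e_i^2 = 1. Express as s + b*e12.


Expand: (4*e1 - 2*e2)(-2*e1 + 4*e2)
= 4*(-2)*e1e1 + 4*4*e1e2 + (-2)*(-2)*e2e1 + (-2)*4*e2e2
Using e1^2 = e2^2 = 1, e2e1 = -e1e2:
Scalar part s = 4*(-2) + (-2)*4 = -8 + (-8) = -16
Bivector part b = 4*4 - (-2)*(-2) = 16 - 4 = 12
uv = -16 + 12*e12


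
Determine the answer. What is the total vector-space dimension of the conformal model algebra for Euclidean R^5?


The conformal model of R^5 uses Cl(6,1): the 5 Euclidean generators plus two extra orthogonal generators e+ (e+^2 = +1) and e- (e-^2 = -1), from which the null vectors e0, einf are built.
Number of generators m = 5 + 2 = 7.
dim Cl(p,q) = 2^m = 2^7 = 128


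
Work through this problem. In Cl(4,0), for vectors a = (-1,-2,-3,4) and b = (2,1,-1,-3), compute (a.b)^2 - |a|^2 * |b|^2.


a . b = (-1)*2 + (-2)*1 + (-3)*(-1) + 4*(-3)
= -2 + (-2) + 3 + (-12) = -13
|a|^2 = (-1)^2 + (-2)^2 + (-3)^2 + 4^2 = 30
|b|^2 = 2^2 + 1^2 + (-1)^2 + (-3)^2 = 15
(a.b)^2 = (-13)^2 = 169
|a|^2 * |b|^2 = 30 * 15 = 450
Result = 169 - 450 = -281


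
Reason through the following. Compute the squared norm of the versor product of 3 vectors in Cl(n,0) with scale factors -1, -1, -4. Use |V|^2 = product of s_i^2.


Each vector v_i has |v_i|^2 = s_i^2
Squared scales: (-1)^2 = 1, (-1)^2 = 1, (-4)^2 = 16
|V|^2 = 1 * 1 * 16
= 16


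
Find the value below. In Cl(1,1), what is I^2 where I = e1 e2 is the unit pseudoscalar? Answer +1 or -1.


The pseudoscalar I = e1...e_n (product of all n generators) of Cl(p,q) satisfies I^2 = (-1)^(q + n(n-1)/2).
p = 1, q = 1, n = p + q = 2
n(n-1)/2 = 2 * 1 / 2 = 1
Exponent = q + n(n-1)/2 = 1 + 1 = 2
I^2 = (-1)^2 = +1


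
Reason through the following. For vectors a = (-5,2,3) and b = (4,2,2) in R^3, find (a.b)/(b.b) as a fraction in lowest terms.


Projection coefficient = (a . b) / (b . b)
a . b = (-5)*4 + 2*2 + 3*2
= -20 + 4 + 6 = -10
b . b = 4^2 + 2^2 + 2^2
= 16 + 4 + 4 = 24
Coefficient = -10/24
In lowest terms: -5/12


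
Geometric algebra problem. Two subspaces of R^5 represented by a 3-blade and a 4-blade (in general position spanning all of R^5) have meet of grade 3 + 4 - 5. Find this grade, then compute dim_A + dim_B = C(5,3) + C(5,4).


Meet grade = grade(A) + grade(B) - n
= 3 + 4 - 5 = 2
C(5,3) = 10
C(5,4) = 5
dim_A + dim_B = 10 + 5 = 15


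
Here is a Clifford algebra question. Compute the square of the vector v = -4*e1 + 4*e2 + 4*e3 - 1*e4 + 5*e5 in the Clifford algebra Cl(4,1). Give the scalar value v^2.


v^2 = sum of c_i^2 * e_i^2
Positive signature terms (e_i^2 = +1): (-4)^2 + 4^2 + 4^2 + (-1)^2 = 49
Negative signature terms (e_j^2 = -1): 5^2 = 25
v^2 = 49 - 25 = 24


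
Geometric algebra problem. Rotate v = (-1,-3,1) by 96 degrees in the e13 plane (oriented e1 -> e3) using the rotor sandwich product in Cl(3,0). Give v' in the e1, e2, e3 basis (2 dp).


Rotor R = cos(48deg) - sin(48deg)*e13
Rotation angle theta = 2 * 48 = 96 degrees in the e13 plane (e1 -> e3).
The component perpendicular to the plane (e2) is invariant: v'_2 = v2 = -3.00
cos(96deg) = -0.1045, sin(96deg) = 0.9945
v'_1 = v1*cos(theta) - v3*sin(theta) = -1*(-0.1045) - 1*0.9945 = -0.89
v'_3 = v1*sin(theta) + v3*cos(theta) = -1*0.9945 + 1*(-0.1045) = -1.10
v' = -0.89*e1 - 3.00*e2 - 1.10*e3


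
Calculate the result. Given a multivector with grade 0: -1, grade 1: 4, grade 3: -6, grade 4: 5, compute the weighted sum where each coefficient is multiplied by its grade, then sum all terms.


Grade-weighted sum = sum of grade_k * coefficient_k
0*(-1) = 0
1*4 = 4
3*(-6) = -18
4*5 = 20
Total = 0 + 4 + (-18) + 20 = 6


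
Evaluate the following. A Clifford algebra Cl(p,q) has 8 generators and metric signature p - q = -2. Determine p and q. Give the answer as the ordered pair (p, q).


We need p + q = 8 and p - q = -2.
Adding: 2p = 8 + (-2) = 6, so p = 3.
Then q = 8 - 3 = 5.
(p, q) = (3, 5)


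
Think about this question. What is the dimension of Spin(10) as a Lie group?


Spin(n) double-covers SO(n); both have Lie algebra so(n) of dimension n(n-1)/2.
n = 10
n(n-1) = 10 * 9 = 90
dim Spin(10) = 90/2 = 45


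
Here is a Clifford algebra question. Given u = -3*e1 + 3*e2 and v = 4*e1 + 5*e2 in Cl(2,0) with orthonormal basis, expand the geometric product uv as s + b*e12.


Expand: (-3*e1 + 3*e2)(4*e1 + 5*e2)
= (-3)*4*e1e1 + (-3)*5*e1e2 + 3*4*e2e1 + 3*5*e2e2
Using e1^2 = e2^2 = 1, e2e1 = -e1e2:
Scalar part s = (-3)*4 + 3*5 = -12 + 15 = 3
Bivector part b = (-3)*5 - 3*4 = -15 - 12 = -27
uv = 3 - 27*e12


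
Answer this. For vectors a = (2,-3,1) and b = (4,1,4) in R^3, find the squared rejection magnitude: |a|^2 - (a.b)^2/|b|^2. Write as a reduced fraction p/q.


|a|^2 = 2^2 + (-3)^2 + 1^2 = 14
|b|^2 = 4^2 + 1^2 + 4^2 = 33
a . b = 2*4 + (-3)*1 + 1*4 = 9
(a.b)^2 = 9^2 = 81
|rej|^2 = 14 - 81/33
= (462 - 81)/33
= 381/33
In lowest terms: 127/11


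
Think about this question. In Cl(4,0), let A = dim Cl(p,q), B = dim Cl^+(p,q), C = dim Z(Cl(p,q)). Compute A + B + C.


n = 4 + 0 = 4
Total dim = 2^4 = 16
Even subalgebra dim = 2^3 = 8
n is even, so center dim = 1
Sum = 16 + 8 + 1 = 25


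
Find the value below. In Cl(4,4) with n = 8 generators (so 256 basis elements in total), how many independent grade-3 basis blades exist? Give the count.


Number of grade-k basis blades in Cl(p,q) with n = p + q is C(n, k).
n = 4 + 4 = 8
C(8, 3) = 8! / (3! * 5!)
= 40320 / (6 * 120)
= 56


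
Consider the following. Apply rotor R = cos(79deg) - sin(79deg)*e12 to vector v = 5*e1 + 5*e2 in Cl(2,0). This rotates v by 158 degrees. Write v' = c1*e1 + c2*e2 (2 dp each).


Rotor R = cos(79deg) - sin(79deg)*e12
Rotation angle theta = 2 * 79 = 158 degrees
v' = R*v*~R rotates v by theta.
cos(158deg) = -0.9272, sin(158deg) = 0.3746
v'_1 = 5*cos(158deg) - 5*sin(158deg)
= 5*(-0.9272) - 5*0.3746
= -6.51
v'_2 = 5*sin(158deg) + 5*cos(158deg)
= 5*0.3746 + 5*(-0.9272)
= -2.76
v' = -6.51*e1 - 2.76*e2


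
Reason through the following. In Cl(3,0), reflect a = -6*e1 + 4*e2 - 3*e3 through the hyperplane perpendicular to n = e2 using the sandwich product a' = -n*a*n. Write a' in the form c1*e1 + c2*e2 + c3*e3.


Reflection formula: a' = -n*a*n, with n = e2 (unit vector, n^2 = 1).
For reflection through hyperplane perp to e2:
The component along e2 flips sign, others stay.
a = (-6, 4, -3)
a' = (-6, -4, -3)
a' = -6*e1 - 4*e2 - 3*e3


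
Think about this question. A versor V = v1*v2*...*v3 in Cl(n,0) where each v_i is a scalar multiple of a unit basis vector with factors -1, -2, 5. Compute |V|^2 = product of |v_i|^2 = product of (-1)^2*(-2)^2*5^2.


Each vector v_i has |v_i|^2 = s_i^2
Squared scales: (-1)^2 = 1, (-2)^2 = 4, 5^2 = 25
|V|^2 = 1 * 4 * 25
= 100


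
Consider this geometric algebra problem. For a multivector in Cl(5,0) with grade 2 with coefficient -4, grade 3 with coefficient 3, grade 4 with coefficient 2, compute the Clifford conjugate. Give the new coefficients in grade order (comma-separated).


Clifford conjugate sign for grade k: (-1)^(k(k+1)/2)
Grade 2: (-1)^(2*3/2) = (-1)^3 = -1, coeff -4 -> 4
Grade 3: (-1)^(3*4/2) = (-1)^6 = 1, coeff 3 -> 3
Grade 4: (-1)^(4*5/2) = (-1)^10 = 1, coeff 2 -> 2
Conjugated coefficients: 4, 3, 2


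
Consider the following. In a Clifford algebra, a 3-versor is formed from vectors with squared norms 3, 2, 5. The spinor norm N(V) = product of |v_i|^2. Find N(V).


Spinor norm N(V) = |v1|^2 * |v2|^2 * ... * |v3|^2
= 3 * 2 * 5
Running product: 3, 6, 30
N(V) = 30


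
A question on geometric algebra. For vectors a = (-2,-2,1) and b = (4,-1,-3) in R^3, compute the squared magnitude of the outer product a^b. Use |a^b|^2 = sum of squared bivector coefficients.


a wedge b = (a1*b2 - a2*b1)*e12 + (a1*b3 - a3*b1)*e13 + (a2*b3 - a3*b2)*e23
e12 coeff: (-2)*(-1) - (-2)*4 = 2 - (-8) = 10
e13 coeff: (-2)*(-3) - 1*4 = 6 - 4 = 2
e23 coeff: (-2)*(-3) - 1*(-1) = 6 - (-1) = 7
|a wedge b|^2 = 10^2 + 2^2 + 7^2
= 100 + 4 + 49
= 153


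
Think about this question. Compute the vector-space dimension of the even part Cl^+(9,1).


Even subalgebra dimension = 2^(n-1)
n = 9 + 1 = 10
2^(10 - 1) = 2^9 = 512
Verification: sum of C(10,k) for even k = 1 + 45 + 210 + 210 + 45 + 1 = 512
Result = 512


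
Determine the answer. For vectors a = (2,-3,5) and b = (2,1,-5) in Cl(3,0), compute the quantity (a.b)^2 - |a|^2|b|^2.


a . b = 2*2 + (-3)*1 + 5*(-5)
= 4 + (-3) + (-25) = -24
|a|^2 = 2^2 + (-3)^2 + 5^2 = 38
|b|^2 = 2^2 + 1^2 + (-5)^2 = 30
(a.b)^2 = (-24)^2 = 576
|a|^2 * |b|^2 = 38 * 30 = 1140
Result = 576 - 1140 = -564


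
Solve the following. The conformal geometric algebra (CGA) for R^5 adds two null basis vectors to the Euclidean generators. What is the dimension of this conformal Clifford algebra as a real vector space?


The conformal model of R^5 uses Cl(6,1): the 5 Euclidean generators plus two extra orthogonal generators e+ (e+^2 = +1) and e- (e-^2 = -1), from which the null vectors e0, einf are built.
Number of generators m = 5 + 2 = 7.
dim Cl(p,q) = 2^m = 2^7 = 128


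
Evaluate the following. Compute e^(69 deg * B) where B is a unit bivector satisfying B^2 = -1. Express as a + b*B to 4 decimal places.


For a unit bivector B with B^2 = -1, the exponential series gives
e^(theta*B) = cos(theta) + sin(theta)*B (the GA analogue of Euler's formula).
theta = 69 degrees = 1.204277 rad
cos(69 deg) = 0.3584
sin(69 deg) = 0.9336
exp(theta*B) = 0.3584 + 0.9336*B


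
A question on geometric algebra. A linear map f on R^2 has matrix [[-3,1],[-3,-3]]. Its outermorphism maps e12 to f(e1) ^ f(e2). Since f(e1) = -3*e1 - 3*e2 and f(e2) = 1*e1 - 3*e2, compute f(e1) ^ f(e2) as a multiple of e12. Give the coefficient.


The outermorphism of a linear map f sends e1^e2 to f(e1)^f(e2).
f(e1) = -3*e1 - 3*e2
f(e2) = 1*e1 - 3*e2
f(e1) ^ f(e2) = (-3*e1 - 3*e2) ^ (1*e1 - 3*e2)
= (-3)*(-3)*e12 + (-3)*1*e21
= (9 - (-3))*e12
= 12*e12
Coefficient = 12


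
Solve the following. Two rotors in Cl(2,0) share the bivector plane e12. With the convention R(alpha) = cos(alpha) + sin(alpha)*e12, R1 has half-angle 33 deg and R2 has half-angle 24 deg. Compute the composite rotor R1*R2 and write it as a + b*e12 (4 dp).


Same-plane rotors commute and their half-angles add:
R1*R2 = cos(a1 + a2) + sin(a1 + a2)*e12.
a1 + a2 = 33 + 24 = 57 deg
cos(57 deg) = 0.5446
sin(57 deg) = 0.8387
R1*R2 = 0.5446 + 0.8387*e12


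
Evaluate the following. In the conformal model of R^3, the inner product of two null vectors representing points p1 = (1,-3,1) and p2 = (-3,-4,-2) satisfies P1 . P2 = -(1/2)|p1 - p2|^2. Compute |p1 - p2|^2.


p1 - p2 = (4, 1, 3)
|p1 - p2|^2 = 4^2 + 1^2 + 3^2
= 16 + 1 + 9
= 26


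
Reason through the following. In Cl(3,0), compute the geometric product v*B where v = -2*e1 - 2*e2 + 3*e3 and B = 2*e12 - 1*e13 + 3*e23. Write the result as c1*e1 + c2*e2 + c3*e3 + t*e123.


vB has grade-1 (vector) and grade-3 (trivector) parts: vB = (v _| B) + (v ^ B).
Vector part <vB>_1:
  e1: -v2*b12 - v3*b13 = -(-2)*(2) - (3)*(-1) = 7
  e2: v1*b12 - v3*b23 = (-2)*(2) - (3)*(3) = -13
  e3: v1*b13 + v2*b23 = (-2)*(-1) + (-2)*(3) = -4
Trivector part <vB>_3:
  e123: v1*b23 - v2*b13 + v3*b12 = (-2)*(3) - (-2)*(-1) + (3)*(2) = -2
vB = 7*e1 - 13*e2 - 4*e3 - 2*e123


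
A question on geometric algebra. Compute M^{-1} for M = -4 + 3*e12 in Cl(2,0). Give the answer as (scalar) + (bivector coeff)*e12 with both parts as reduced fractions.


M = -4 + 3*e12, where e12^2 = -1.
Since M commutes with its reverse ~M = a - b*e12, M * ~M = a^2 - b^2*e12^2 = a^2 + b^2.
So M^{-1} = ~M / (a^2 + b^2) = (a - b*e12)/(a^2 + b^2).
a^2 + b^2 = 16 + 9 = 25
Scalar part = -4/25 = -4/25
Bivector coeff = -3/25 = -3/25
M^{-1} = -4/25 - 3/25*e12


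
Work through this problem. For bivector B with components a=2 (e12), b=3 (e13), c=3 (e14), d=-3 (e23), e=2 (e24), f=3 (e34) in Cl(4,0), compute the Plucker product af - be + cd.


Plucker relation: af - be + cd
a*f = 2*3 = 6
b*e = 3*2 = 6
c*d = 3*(-3) = -9
af - be + cd = 6 - 6 + (-9)
= -9


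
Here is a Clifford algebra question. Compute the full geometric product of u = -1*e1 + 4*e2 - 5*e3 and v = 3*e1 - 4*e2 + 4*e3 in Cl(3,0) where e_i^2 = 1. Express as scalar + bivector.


In Cl(3,0): e_i^2 = 1, e_ie_j = -e_je_i for i != j.
Scalar part = u . v = (-1)*3 + 4*(-4) + (-5)*4
= -3 + (-16) + (-20) = -39
e12 coeff = (-1)*(-4) - 4*3 = 4 - 12 = -8
e13 coeff = (-1)*4 - (-5)*3 = -4 - (-15) = 11
e23 coeff = 4*4 - (-5)*(-4) = 16 - 20 = -4
uv = -39 - 8*e12 + 11*e13 - 4*e23


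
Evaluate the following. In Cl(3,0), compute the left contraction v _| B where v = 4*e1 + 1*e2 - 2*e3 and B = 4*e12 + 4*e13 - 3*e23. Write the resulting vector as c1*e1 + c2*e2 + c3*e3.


Left contraction v _| B = <vB>_1 (grade-1 part of the geometric product vB).
Using e1_|e12 = e2, e2_|e12 = -e1, e1_|e13 = e3, e3_|e13 = -e1, e2_|e23 = e3, e3_|e23 = -e2:
e1 coeff: -v2*b12 - v3*b13 = -(1)*(4) - (-2)*(4) = 4
e2 coeff: v1*b12 - v3*b23 = (4)*(4) - (-2)*(-3) = 10
e3 coeff: v1*b13 + v2*b23 = (4)*(4) + (1)*(-3) = 13
v _| B = 4*e1 + 10*e2 + 13*e3
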